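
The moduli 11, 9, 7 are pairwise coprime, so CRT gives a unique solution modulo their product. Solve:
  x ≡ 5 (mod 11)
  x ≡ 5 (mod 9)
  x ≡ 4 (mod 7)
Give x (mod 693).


Moduli 11, 9, 7 are pairwise coprime; by CRT there is a unique solution modulo M = 11 · 9 · 7 = 693.
Solve pairwise, accumulating the modulus:
  Start with x ≡ 5 (mod 11).
  Combine with x ≡ 5 (mod 9): since gcd(11, 9) = 1, we get a unique residue mod 99.
    Write x = 5 + 11·t and substitute into x ≡ 5 (mod 9): 11·t ≡ 5 − 5 = 0 (mod 9).
    Reduce coefficients mod 9: 2·t ≡ 0 (mod 9).
    The inverse of 2 mod 9 is 5 (since 2·5 = 10 = 1·9 + 1), so t ≡ 5·0 = 0 ≡ 0 (mod 9).
    Then x = 5 + 11·0 = 5, valid modulo lcm(11, 9) = 99: x ≡ 5 (mod 99).
  Combine with x ≡ 4 (mod 7): since gcd(99, 7) = 1, we get a unique residue mod 693.
    Write x = 5 + 99·t and substitute into x ≡ 4 (mod 7): 99·t ≡ 4 − 5 = -1 (mod 7).
    Reduce coefficients mod 7: 1·t ≡ 6 (mod 7).
    So t ≡ 6 (mod 7).
    Then x = 5 + 99·6 = 599, valid modulo lcm(99, 7) = 693: x ≡ 599 (mod 693).
Verify: 599 mod 11 = 5 ✓, 599 mod 9 = 5 ✓, 599 mod 7 = 4 ✓.

x ≡ 599 (mod 693).


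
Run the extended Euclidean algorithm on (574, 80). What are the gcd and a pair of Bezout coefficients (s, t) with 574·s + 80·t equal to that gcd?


Euclidean algorithm on (574, 80) — divide until remainder is 0:
  574 = 7 · 80 + 14
  80 = 5 · 14 + 10
  14 = 1 · 10 + 4
  10 = 2 · 4 + 2
  4 = 2 · 2 + 0
gcd(574, 80) = 2.
Track Bezout coefficients alongside the remainders: start with r₀ = 574 = a·1 + b·0 (s = 1, t = 0) and r₁ = 80 = a·0 + b·1 (s = 0, t = 1); each new remainder r_{k+1} = r_{k-1} − q_k·r_k inherits s_{k+1} = s_{k-1} − q_k·s_k, t_{k+1} = t_{k-1} − q_k·t_k, so r_k = a·s_k + b·t_k at every step:
  q = 7: r = 14, s = 1 − 7·0 = 1, t = 0 − 7·1 = -7  (check: 574·1 + 80·(-7) = 14)
  q = 5: r = 10, s = 0 − 5·1 = -5, t = 1 − 5·(-7) = 36  (check: 574·(-5) + 80·36 = 10)
  q = 1: r = 4, s = 1 − 1·(-5) = 6, t = -7 − 1·36 = -43  (check: 574·6 + 80·(-43) = 4)
  q = 2: r = 2, s = -5 − 2·6 = -17, t = 36 − 2·(-43) = 122  (check: 574·(-17) + 80·122 = 2)
The row with r = 2 (the gcd) gives the Bezout coefficients s = -17, t = 122.
Result: 574 · (-17) + 80 · (122) = 2.

gcd(574, 80) = 2; s = -17, t = 122 (check: 574·(-17) + 80·122 = 2).


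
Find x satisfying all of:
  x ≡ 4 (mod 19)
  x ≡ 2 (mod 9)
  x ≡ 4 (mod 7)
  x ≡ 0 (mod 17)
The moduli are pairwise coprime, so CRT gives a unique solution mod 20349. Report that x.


Product of moduli M = 19 · 9 · 7 · 17 = 20349.
Merge one congruence at a time:
  Start: x ≡ 4 (mod 19).
  Combine with x ≡ 2 (mod 9); new modulus lcm = 171.
    Write x = 4 + 19·t and substitute into x ≡ 2 (mod 9): 19·t ≡ 2 − 4 = -2 (mod 9).
    Reduce coefficients mod 9: 1·t ≡ 7 (mod 9).
    So t ≡ 7 (mod 9).
    Then x = 4 + 19·7 = 137, valid modulo lcm(19, 9) = 171: x ≡ 137 (mod 171).
  Combine with x ≡ 4 (mod 7); new modulus lcm = 1197.
    Write x = 137 + 171·t and substitute into x ≡ 4 (mod 7): 171·t ≡ 4 − 137 = -133 (mod 7).
    Reduce coefficients mod 7: 3·t ≡ 0 (mod 7).
    The inverse of 3 mod 7 is 5 (since 3·5 = 15 = 2·7 + 1), so t ≡ 5·0 = 0 ≡ 0 (mod 7).
    Then x = 137 + 171·0 = 137, valid modulo lcm(171, 7) = 1197: x ≡ 137 (mod 1197).
  Combine with x ≡ 0 (mod 17); new modulus lcm = 20349.
    Write x = 137 + 1197·t and substitute into x ≡ 0 (mod 17): 1197·t ≡ 0 − 137 = -137 (mod 17).
    Reduce coefficients mod 17: 7·t ≡ 16 (mod 17).
    The inverse of 7 mod 17 is 5 (since 7·5 = 35 = 2·17 + 1), so t ≡ 5·16 = 80 ≡ 12 (mod 17).
    Then x = 137 + 1197·12 = 14501, valid modulo lcm(1197, 17) = 20349: x ≡ 14501 (mod 20349).
Verify against each original: 14501 mod 19 = 4, 14501 mod 9 = 2, 14501 mod 7 = 4, 14501 mod 17 = 0.

x ≡ 14501 (mod 20349).


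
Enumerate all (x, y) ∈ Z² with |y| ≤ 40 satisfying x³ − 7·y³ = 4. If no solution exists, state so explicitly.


The equation is x³ - 7y³ = 4. For fixed y, x³ = 7·y³ + 4, so a solution requires the RHS to be a perfect cube.
Strategy: iterate y from -40 to 40, compute RHS = 7·y³ + 4, and check whether it is a (positive or negative) perfect cube.
Check small values of y:
  y = 0: RHS = 4 is not a perfect cube.
  y = 1: RHS = 11 is not a perfect cube.
  y = -1: RHS = -3 is not a perfect cube.
  y = 2: RHS = 60 is not a perfect cube.
  y = -2: RHS = -52 is not a perfect cube.
  y = 3: RHS = 193 is not a perfect cube.
  y = -3: RHS = -185 is not a perfect cube.
Continuing the search up to |y| = 40 finds no solutions either.
No (x, y) in the scanned range satisfies the equation.

No integer solutions with |y| ≤ 40.


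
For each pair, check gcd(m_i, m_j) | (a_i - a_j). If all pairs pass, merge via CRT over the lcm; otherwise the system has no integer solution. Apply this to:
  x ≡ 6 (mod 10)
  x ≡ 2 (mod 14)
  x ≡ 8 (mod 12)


Moduli 10, 14, 12 are not pairwise coprime, so CRT works modulo lcm(m_i) when all pairwise compatibility conditions hold.
Pairwise compatibility: gcd(m_i, m_j) must divide a_i - a_j for every pair.
Merge one congruence at a time:
  Start: x ≡ 6 (mod 10).
  Combine with x ≡ 2 (mod 14): gcd(10, 14) = 2; 2 - 6 = -4, which IS divisible by 2, so compatible.
    Write x = 6 + 10·t and substitute into x ≡ 2 (mod 14): 10·t ≡ 2 − 6 = -4 (mod 14).
    Divide the congruence (and modulus) by g = 2: 5·t ≡ -2 (mod 7).
    Reduce coefficients mod 7: 5·t ≡ 5 (mod 7).
    The inverse of 5 mod 7 is 3 (since 5·3 = 15 = 2·7 + 1), so t ≡ 3·5 = 15 ≡ 1 (mod 7).
    Then x = 6 + 10·1 = 16, valid modulo lcm(10, 14) = 70: x ≡ 16 (mod 70).
  Combine with x ≡ 8 (mod 12): gcd(70, 12) = 2; 8 - 16 = -8, which IS divisible by 2, so compatible.
    Write x = 16 + 70·t and substitute into x ≡ 8 (mod 12): 70·t ≡ 8 − 16 = -8 (mod 12).
    Divide the congruence (and modulus) by g = 2: 35·t ≡ -4 (mod 6).
    Reduce coefficients mod 6: 5·t ≡ 2 (mod 6).
    The inverse of 5 mod 6 is 5 (since 5·5 = 25 = 4·6 + 1), so t ≡ 5·2 = 10 ≡ 4 (mod 6).
    Then x = 16 + 70·4 = 296, valid modulo lcm(70, 12) = 420: x ≡ 296 (mod 420).
Verify: 296 mod 10 = 6, 296 mod 14 = 2, 296 mod 12 = 8.

x ≡ 296 (mod 420).


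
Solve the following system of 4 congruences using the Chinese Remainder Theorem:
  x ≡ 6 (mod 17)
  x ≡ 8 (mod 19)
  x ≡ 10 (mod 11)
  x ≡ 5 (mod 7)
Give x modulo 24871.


Product of moduli M = 17 · 19 · 11 · 7 = 24871.
Merge one congruence at a time:
  Start: x ≡ 6 (mod 17).
  Combine with x ≡ 8 (mod 19); new modulus lcm = 323.
    Write x = 6 + 17·t and substitute into x ≡ 8 (mod 19): 17·t ≡ 8 − 6 = 2 (mod 19).
    The inverse of 17 mod 19 is 9 (since 17·9 = 153 = 8·19 + 1), so t ≡ 9·2 = 18 ≡ 18 (mod 19).
    Then x = 6 + 17·18 = 312, valid modulo lcm(17, 19) = 323: x ≡ 312 (mod 323).
  Combine with x ≡ 10 (mod 11); new modulus lcm = 3553.
    Write x = 312 + 323·t and substitute into x ≡ 10 (mod 11): 323·t ≡ 10 − 312 = -302 (mod 11).
    Reduce coefficients mod 11: 4·t ≡ 6 (mod 11).
    The inverse of 4 mod 11 is 3 (since 4·3 = 12 = 1·11 + 1), so t ≡ 3·6 = 18 ≡ 7 (mod 11).
    Then x = 312 + 323·7 = 2573, valid modulo lcm(323, 11) = 3553: x ≡ 2573 (mod 3553).
  Combine with x ≡ 5 (mod 7); new modulus lcm = 24871.
    Write x = 2573 + 3553·t and substitute into x ≡ 5 (mod 7): 3553·t ≡ 5 − 2573 = -2568 (mod 7).
    Reduce coefficients mod 7: 4·t ≡ 1 (mod 7).
    The inverse of 4 mod 7 is 2 (since 4·2 = 8 = 1·7 + 1), so t ≡ 2·1 = 2 ≡ 2 (mod 7).
    Then x = 2573 + 3553·2 = 9679, valid modulo lcm(3553, 7) = 24871: x ≡ 9679 (mod 24871).
Verify against each original: 9679 mod 17 = 6, 9679 mod 19 = 8, 9679 mod 11 = 10, 9679 mod 7 = 5.

x ≡ 9679 (mod 24871).


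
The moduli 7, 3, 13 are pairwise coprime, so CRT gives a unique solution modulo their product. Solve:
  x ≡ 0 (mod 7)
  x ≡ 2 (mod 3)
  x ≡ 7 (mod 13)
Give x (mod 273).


Moduli 7, 3, 13 are pairwise coprime; by CRT there is a unique solution modulo M = 7 · 3 · 13 = 273.
Solve pairwise, accumulating the modulus:
  Start with x ≡ 0 (mod 7).
  Combine with x ≡ 2 (mod 3): since gcd(7, 3) = 1, we get a unique residue mod 21.
    Write x = 0 + 7·t and substitute into x ≡ 2 (mod 3): 7·t ≡ 2 − 0 = 2 (mod 3).
    Reduce coefficients mod 3: 1·t ≡ 2 (mod 3).
    So t ≡ 2 (mod 3).
    Then x = 0 + 7·2 = 14, valid modulo lcm(7, 3) = 21: x ≡ 14 (mod 21).
  Combine with x ≡ 7 (mod 13): since gcd(21, 13) = 1, we get a unique residue mod 273.
    Write x = 14 + 21·t and substitute into x ≡ 7 (mod 13): 21·t ≡ 7 − 14 = -7 (mod 13).
    Reduce coefficients mod 13: 8·t ≡ 6 (mod 13).
    The inverse of 8 mod 13 is 5 (since 8·5 = 40 = 3·13 + 1), so t ≡ 5·6 = 30 ≡ 4 (mod 13).
    Then x = 14 + 21·4 = 98, valid modulo lcm(21, 13) = 273: x ≡ 98 (mod 273).
Verify: 98 mod 7 = 0 ✓, 98 mod 3 = 2 ✓, 98 mod 13 = 7 ✓.

x ≡ 98 (mod 273).


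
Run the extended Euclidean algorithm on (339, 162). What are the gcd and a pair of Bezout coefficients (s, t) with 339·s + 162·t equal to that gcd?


Euclidean algorithm on (339, 162) — divide until remainder is 0:
  339 = 2 · 162 + 15
  162 = 10 · 15 + 12
  15 = 1 · 12 + 3
  12 = 4 · 3 + 0
gcd(339, 162) = 3.
Track Bezout coefficients alongside the remainders: start with r₀ = 339 = a·1 + b·0 (s = 1, t = 0) and r₁ = 162 = a·0 + b·1 (s = 0, t = 1); each new remainder r_{k+1} = r_{k-1} − q_k·r_k inherits s_{k+1} = s_{k-1} − q_k·s_k, t_{k+1} = t_{k-1} − q_k·t_k, so r_k = a·s_k + b·t_k at every step:
  q = 2: r = 15, s = 1 − 2·0 = 1, t = 0 − 2·1 = -2  (check: 339·1 + 162·(-2) = 15)
  q = 10: r = 12, s = 0 − 10·1 = -10, t = 1 − 10·(-2) = 21  (check: 339·(-10) + 162·21 = 12)
  q = 1: r = 3, s = 1 − 1·(-10) = 11, t = -2 − 1·21 = -23  (check: 339·11 + 162·(-23) = 3)
The row with r = 3 (the gcd) gives the Bezout coefficients s = 11, t = -23.
Result: 339 · (11) + 162 · (-23) = 3.

gcd(339, 162) = 3; s = 11, t = -23 (check: 339·11 + 162·(-23) = 3).


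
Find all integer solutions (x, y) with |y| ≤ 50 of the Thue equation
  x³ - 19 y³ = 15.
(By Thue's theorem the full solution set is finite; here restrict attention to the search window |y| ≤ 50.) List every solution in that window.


The equation is x³ - 19y³ = 15. For fixed y, x³ = 19·y³ + 15, so a solution requires the RHS to be a perfect cube.
Strategy: iterate y from -50 to 50, compute RHS = 19·y³ + 15, and check whether it is a (positive or negative) perfect cube.
Check small values of y:
  y = 0: RHS = 15 is not a perfect cube.
  y = 1: RHS = 34 is not a perfect cube.
  y = -1: RHS = -4 is not a perfect cube.
  y = 2: RHS = 167 is not a perfect cube.
  y = -2: RHS = -137 is not a perfect cube.
  y = 3: RHS = 528 is not a perfect cube.
  y = -3: RHS = -498 is not a perfect cube.
Continuing the search up to |y| = 50 finds no solutions either.
No (x, y) in the scanned range satisfies the equation.

No integer solutions with |y| ≤ 50.


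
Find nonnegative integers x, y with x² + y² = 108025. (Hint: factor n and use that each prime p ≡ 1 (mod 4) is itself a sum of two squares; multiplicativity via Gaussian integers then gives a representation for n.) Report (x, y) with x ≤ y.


Step 1: Factor n = 108025 = 5^2 · 29 · 149.
Step 2: Check the mod-4 condition on each prime factor: 5 ≡ 1 (mod 4), exponent 2; 29 ≡ 1 (mod 4), exponent 1; 149 ≡ 1 (mod 4), exponent 1.
All primes ≡ 3 (mod 4) appear to even exponent (or don't appear), so by the two-squares theorem n IS expressible as a sum of two squares.
Step 3: Build a representation. Group n = k² · m with k = 5 and m = 29 · 149 = 4321 (a product of primes ≡ 1 (mod 4)); a representation of m scales to one of n via (k·x)² + (k·y)² = k²(x² + y²). Each prime p ≡ 1 (mod 4) is itself a sum of two squares; find a² by testing p − a² for a perfect square:
  29: 29 − 1² = 28, 29 − 2² = 25 = 5² ⇒ 29 = 2² + 5².
  149: 149 − 1² = 148, 149 − 2² = 145, 149 − 3² = 140, 149 − 4² = 133, 149 − 5² = 124, 149 − 6² = 113, 149 − 7² = 100 = 10² ⇒ 149 = 7² + 10².
  Combine using the Brahmagupta–Fibonacci identity (a² + b²)(c² + d²) = (ac − bd)² + (ad + bc)² = (ac + bd)² + (ad − bc)²:
  29 · 149 = 4321: from (2² + 5²)(7² + 10²), take (2·7 − 5·10, 2·10 + 5·7) = (14 − 50, 20 + 35) = (-36, 55); dropping signs (only squares matter) gives (36, 55); check 36² + 55² = 1296 + 3025 = 4321 ✓.
  Scale by k = 5: (5·36, 5·55) = (180, 275).
Step 4: Order so x ≤ y and verify: 180² + 275² = 32400 + 75625 = 108025 = n. ✓

n = 108025 = 180² + 275² (one valid representation with x ≤ y).


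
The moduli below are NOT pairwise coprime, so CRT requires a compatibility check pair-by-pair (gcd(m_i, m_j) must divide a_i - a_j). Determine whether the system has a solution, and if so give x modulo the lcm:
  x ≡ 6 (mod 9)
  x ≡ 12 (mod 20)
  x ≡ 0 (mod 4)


Moduli 9, 20, 4 are not pairwise coprime, so CRT works modulo lcm(m_i) when all pairwise compatibility conditions hold.
Pairwise compatibility: gcd(m_i, m_j) must divide a_i - a_j for every pair.
Merge one congruence at a time:
  Start: x ≡ 6 (mod 9).
  Combine with x ≡ 12 (mod 20): gcd(9, 20) = 1; 12 - 6 = 6, which IS divisible by 1, so compatible.
    Write x = 6 + 9·t and substitute into x ≡ 12 (mod 20): 9·t ≡ 12 − 6 = 6 (mod 20).
    The inverse of 9 mod 20 is 9 (since 9·9 = 81 = 4·20 + 1), so t ≡ 9·6 = 54 ≡ 14 (mod 20).
    Then x = 6 + 9·14 = 132, valid modulo lcm(9, 20) = 180: x ≡ 132 (mod 180).
  Combine with x ≡ 0 (mod 4): gcd(180, 4) = 4; 0 - 132 = -132, which IS divisible by 4, so compatible.
    Write x = 132 + 180·t and substitute into x ≡ 0 (mod 4): 180·t ≡ 0 − 132 = -132 (mod 4).
    Divide the congruence (and modulus) by g = 4: 45·t ≡ -33 (mod 1).
    Modulo 1 every t works; take t = 0.
    Then x = 132 + 180·0 = 132, valid modulo lcm(180, 4) = 180: x ≡ 132 (mod 180).
Verify: 132 mod 9 = 6, 132 mod 20 = 12, 132 mod 4 = 0.

x ≡ 132 (mod 180).


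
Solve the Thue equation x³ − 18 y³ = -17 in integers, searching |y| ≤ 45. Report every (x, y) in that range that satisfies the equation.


The equation is x³ - 18y³ = -17. For fixed y, x³ = 18·y³ − 17, so a solution requires the RHS to be a perfect cube.
Strategy: iterate y from -45 to 45, compute RHS = 18·y³ − 17, and check whether it is a (positive or negative) perfect cube.
Check small values of y:
  y = 0: RHS = -17 is not a perfect cube.
  y = 1: RHS = 1 = (1)³ ⇒ x = 1 works.
  y = -1: RHS = -35 is not a perfect cube.
  y = 2: RHS = 127 is not a perfect cube.
  y = -2: RHS = -161 is not a perfect cube.
  y = 3: RHS = 469 is not a perfect cube.
  y = -3: RHS = -503 is not a perfect cube.
Continuing the search up to |y| = 45 finds no further solutions beyond those listed.
Collected solutions: (1, 1).

Solutions (with |y| ≤ 45): (1, 1).


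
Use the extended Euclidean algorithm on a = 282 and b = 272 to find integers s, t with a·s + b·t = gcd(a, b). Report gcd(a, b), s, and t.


Euclidean algorithm on (282, 272) — divide until remainder is 0:
  282 = 1 · 272 + 10
  272 = 27 · 10 + 2
  10 = 5 · 2 + 0
gcd(282, 272) = 2.
Track Bezout coefficients alongside the remainders: start with r₀ = 282 = a·1 + b·0 (s = 1, t = 0) and r₁ = 272 = a·0 + b·1 (s = 0, t = 1); each new remainder r_{k+1} = r_{k-1} − q_k·r_k inherits s_{k+1} = s_{k-1} − q_k·s_k, t_{k+1} = t_{k-1} − q_k·t_k, so r_k = a·s_k + b·t_k at every step:
  q = 1: r = 10, s = 1 − 1·0 = 1, t = 0 − 1·1 = -1  (check: 282·1 + 272·(-1) = 10)
  q = 27: r = 2, s = 0 − 27·1 = -27, t = 1 − 27·(-1) = 28  (check: 282·(-27) + 272·28 = 2)
The row with r = 2 (the gcd) gives the Bezout coefficients s = -27, t = 28.
Result: 282 · (-27) + 272 · (28) = 2.

gcd(282, 272) = 2; s = -27, t = 28 (check: 282·(-27) + 272·28 = 2).


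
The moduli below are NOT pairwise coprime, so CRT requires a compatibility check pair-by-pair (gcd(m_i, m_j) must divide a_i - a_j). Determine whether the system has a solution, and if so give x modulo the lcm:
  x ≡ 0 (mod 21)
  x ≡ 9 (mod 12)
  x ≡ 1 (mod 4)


Moduli 21, 12, 4 are not pairwise coprime, so CRT works modulo lcm(m_i) when all pairwise compatibility conditions hold.
Pairwise compatibility: gcd(m_i, m_j) must divide a_i - a_j for every pair.
Merge one congruence at a time:
  Start: x ≡ 0 (mod 21).
  Combine with x ≡ 9 (mod 12): gcd(21, 12) = 3; 9 - 0 = 9, which IS divisible by 3, so compatible.
    Write x = 0 + 21·t and substitute into x ≡ 9 (mod 12): 21·t ≡ 9 − 0 = 9 (mod 12).
    Divide the congruence (and modulus) by g = 3: 7·t ≡ 3 (mod 4).
    Reduce coefficients mod 4: 3·t ≡ 3 (mod 4).
    The inverse of 3 mod 4 is 3 (since 3·3 = 9 = 2·4 + 1), so t ≡ 3·3 = 9 ≡ 1 (mod 4).
    Then x = 0 + 21·1 = 21, valid modulo lcm(21, 12) = 84: x ≡ 21 (mod 84).
  Combine with x ≡ 1 (mod 4): gcd(84, 4) = 4; 1 - 21 = -20, which IS divisible by 4, so compatible.
    Write x = 21 + 84·t and substitute into x ≡ 1 (mod 4): 84·t ≡ 1 − 21 = -20 (mod 4).
    Divide the congruence (and modulus) by g = 4: 21·t ≡ -5 (mod 1).
    Modulo 1 every t works; take t = 0.
    Then x = 21 + 84·0 = 21, valid modulo lcm(84, 4) = 84: x ≡ 21 (mod 84).
Verify: 21 mod 21 = 0, 21 mod 12 = 9, 21 mod 4 = 1.

x ≡ 21 (mod 84).


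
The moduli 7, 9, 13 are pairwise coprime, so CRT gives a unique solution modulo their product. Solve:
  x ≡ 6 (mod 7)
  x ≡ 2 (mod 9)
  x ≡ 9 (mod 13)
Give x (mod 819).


Moduli 7, 9, 13 are pairwise coprime; by CRT there is a unique solution modulo M = 7 · 9 · 13 = 819.
Solve pairwise, accumulating the modulus:
  Start with x ≡ 6 (mod 7).
  Combine with x ≡ 2 (mod 9): since gcd(7, 9) = 1, we get a unique residue mod 63.
    Write x = 6 + 7·t and substitute into x ≡ 2 (mod 9): 7·t ≡ 2 − 6 = -4 (mod 9).
    Reduce coefficients mod 9: 7·t ≡ 5 (mod 9).
    The inverse of 7 mod 9 is 4 (since 7·4 = 28 = 3·9 + 1), so t ≡ 4·5 = 20 ≡ 2 (mod 9).
    Then x = 6 + 7·2 = 20, valid modulo lcm(7, 9) = 63: x ≡ 20 (mod 63).
  Combine with x ≡ 9 (mod 13): since gcd(63, 13) = 1, we get a unique residue mod 819.
    Write x = 20 + 63·t and substitute into x ≡ 9 (mod 13): 63·t ≡ 9 − 20 = -11 (mod 13).
    Reduce coefficients mod 13: 11·t ≡ 2 (mod 13).
    The inverse of 11 mod 13 is 6 (since 11·6 = 66 = 5·13 + 1), so t ≡ 6·2 = 12 ≡ 12 (mod 13).
    Then x = 20 + 63·12 = 776, valid modulo lcm(63, 13) = 819: x ≡ 776 (mod 819).
Verify: 776 mod 7 = 6 ✓, 776 mod 9 = 2 ✓, 776 mod 13 = 9 ✓.

x ≡ 776 (mod 819).


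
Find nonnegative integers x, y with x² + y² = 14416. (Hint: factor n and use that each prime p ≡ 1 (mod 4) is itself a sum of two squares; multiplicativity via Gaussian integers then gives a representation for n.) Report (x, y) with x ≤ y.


Step 1: Factor n = 14416 = 2^4 · 17 · 53.
Step 2: Check the mod-4 condition on each prime factor: 2 = 2 (special); 17 ≡ 1 (mod 4), exponent 1; 53 ≡ 1 (mod 4), exponent 1.
All primes ≡ 3 (mod 4) appear to even exponent (or don't appear), so by the two-squares theorem n IS expressible as a sum of two squares.
Step 3: Build a representation. Group n = k² · m with k = 4 and m = 17 · 53 = 901 (a product of primes ≡ 1 (mod 4)); a representation of m scales to one of n via (k·x)² + (k·y)² = k²(x² + y²). Each prime p ≡ 1 (mod 4) is itself a sum of two squares; find a² by testing p − a² for a perfect square:
  17: 17 − 1² = 16 = 4² ⇒ 17 = 1² + 4².
  53: 53 − 1² = 52, 53 − 2² = 49 = 7² ⇒ 53 = 2² + 7².
  Combine using the Brahmagupta–Fibonacci identity (a² + b²)(c² + d²) = (ac − bd)² + (ad + bc)² = (ac + bd)² + (ad − bc)²:
  17 · 53 = 901: from (1² + 4²)(2² + 7²), take (1·2 − 4·7, 1·7 + 4·2) = (2 − 28, 7 + 8) = (-26, 15); dropping signs (only squares matter) gives (26, 15); check 26² + 15² = 676 + 225 = 901 ✓.
  Scale by k = 4: (4·26, 4·15) = (104, 60).
Step 4: Order so x ≤ y and verify: 60² + 104² = 3600 + 10816 = 14416 = n. ✓

n = 14416 = 60² + 104² (one valid representation with x ≤ y).


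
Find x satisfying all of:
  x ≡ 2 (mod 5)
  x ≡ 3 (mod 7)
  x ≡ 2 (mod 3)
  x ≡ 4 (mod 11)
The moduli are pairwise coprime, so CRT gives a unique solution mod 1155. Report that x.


Product of moduli M = 5 · 7 · 3 · 11 = 1155.
Merge one congruence at a time:
  Start: x ≡ 2 (mod 5).
  Combine with x ≡ 3 (mod 7); new modulus lcm = 35.
    Write x = 2 + 5·t and substitute into x ≡ 3 (mod 7): 5·t ≡ 3 − 2 = 1 (mod 7).
    The inverse of 5 mod 7 is 3 (since 5·3 = 15 = 2·7 + 1), so t ≡ 3·1 = 3 ≡ 3 (mod 7).
    Then x = 2 + 5·3 = 17, valid modulo lcm(5, 7) = 35: x ≡ 17 (mod 35).
  Combine with x ≡ 2 (mod 3); new modulus lcm = 105.
    Write x = 17 + 35·t and substitute into x ≡ 2 (mod 3): 35·t ≡ 2 − 17 = -15 (mod 3).
    Reduce coefficients mod 3: 2·t ≡ 0 (mod 3).
    The inverse of 2 mod 3 is 2 (since 2·2 = 4 = 1·3 + 1), so t ≡ 2·0 = 0 ≡ 0 (mod 3).
    Then x = 17 + 35·0 = 17, valid modulo lcm(35, 3) = 105: x ≡ 17 (mod 105).
  Combine with x ≡ 4 (mod 11); new modulus lcm = 1155.
    Write x = 17 + 105·t and substitute into x ≡ 4 (mod 11): 105·t ≡ 4 − 17 = -13 (mod 11).
    Reduce coefficients mod 11: 6·t ≡ 9 (mod 11).
    The inverse of 6 mod 11 is 2 (since 6·2 = 12 = 1·11 + 1), so t ≡ 2·9 = 18 ≡ 7 (mod 11).
    Then x = 17 + 105·7 = 752, valid modulo lcm(105, 11) = 1155: x ≡ 752 (mod 1155).
Verify against each original: 752 mod 5 = 2, 752 mod 7 = 3, 752 mod 3 = 2, 752 mod 11 = 4.

x ≡ 752 (mod 1155).


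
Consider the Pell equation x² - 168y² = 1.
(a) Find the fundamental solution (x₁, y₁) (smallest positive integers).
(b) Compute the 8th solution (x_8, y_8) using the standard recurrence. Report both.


Step 1: Find the fundamental solution (x₁, y₁) of x² - 168y² = 1.
  Expand √168 as a continued fraction. a₀ = ⌊√168⌋ = 12; iterate m_{k+1} = d_k·a_k − m_k, d_{k+1} = (168 − m_{k+1}²)/d_k, a_{k+1} = ⌊(a₀ + m_{k+1})/d_{k+1}⌋ (starting m₀ = 0, d₀ = 1), with convergents p_k = a_k·p_{k-1} + p_{k-2}, q_k = a_k·q_{k-1} + q_{k-2} (p₋₁ = 1, q₋₁ = 0):
  k = 0: a₀ = 12; p₀/q₀ = 12/1; p₀² − 168·q₀² = 144 − 168 = -24.
  k = 1: m = 12, d = 24, a = ⌊(12 + 12)/24⌋ = 1; p/q = (1·12 + 1)/(1·1 + 0) = 13/1; p² − 168·q² = 169 − 168 = 1.
  The first convergent with p² − 168·q² = 1 gives the fundamental solution (x₁, y₁) = (13, 1).
Step 2: Apply the recurrence (x_{n+1}, y_{n+1}) = (x₁x_n + 168y₁y_n, x₁y_n + y₁x_n) repeatedly.
  From (x_1, y_1) = (13, 1): x_2 = 13·13 + 168·1·1 = 337; y_2 = 13·1 + 1·13 = 26.
  From (x_2, y_2) = (337, 26): x_3 = 13·337 + 168·1·26 = 8749; y_3 = 13·26 + 1·337 = 675.
  From (x_3, y_3) = (8749, 675): x_4 = 13·8749 + 168·1·675 = 227137; y_4 = 13·675 + 1·8749 = 17524.
  From (x_4, y_4) = (227137, 17524): x_5 = 13·227137 + 168·1·17524 = 5896813; y_5 = 13·17524 + 1·227137 = 454949.
  From (x_5, y_5) = (5896813, 454949): x_6 = 13·5896813 + 168·1·454949 = 153090001; y_6 = 13·454949 + 1·5896813 = 11811150.
  From (x_6, y_6) = (153090001, 11811150): x_7 = 13·153090001 + 168·1·11811150 = 3974443213; y_7 = 13·11811150 + 1·153090001 = 306634951.
  From (x_7, y_7) = (3974443213, 306634951): x_8 = 13·3974443213 + 168·1·306634951 = 103182433537; y_8 = 13·306634951 + 1·3974443213 = 7960697576.
Step 3: Verify x_8² - 168·y_8² = 10646614590617422330369 - 10646614590617422330368 = 1 (should be 1). ✓

(x_1, y_1) = (13, 1); (x_8, y_8) = (103182433537, 7960697576).


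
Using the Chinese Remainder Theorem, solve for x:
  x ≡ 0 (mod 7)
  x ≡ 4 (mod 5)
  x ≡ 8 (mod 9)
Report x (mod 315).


Moduli 7, 5, 9 are pairwise coprime; by CRT there is a unique solution modulo M = 7 · 5 · 9 = 315.
Solve pairwise, accumulating the modulus:
  Start with x ≡ 0 (mod 7).
  Combine with x ≡ 4 (mod 5): since gcd(7, 5) = 1, we get a unique residue mod 35.
    Write x = 0 + 7·t and substitute into x ≡ 4 (mod 5): 7·t ≡ 4 − 0 = 4 (mod 5).
    Reduce coefficients mod 5: 2·t ≡ 4 (mod 5).
    The inverse of 2 mod 5 is 3 (since 2·3 = 6 = 1·5 + 1), so t ≡ 3·4 = 12 ≡ 2 (mod 5).
    Then x = 0 + 7·2 = 14, valid modulo lcm(7, 5) = 35: x ≡ 14 (mod 35).
  Combine with x ≡ 8 (mod 9): since gcd(35, 9) = 1, we get a unique residue mod 315.
    Write x = 14 + 35·t and substitute into x ≡ 8 (mod 9): 35·t ≡ 8 − 14 = -6 (mod 9).
    Reduce coefficients mod 9: 8·t ≡ 3 (mod 9).
    The inverse of 8 mod 9 is 8 (since 8·8 = 64 = 7·9 + 1), so t ≡ 8·3 = 24 ≡ 6 (mod 9).
    Then x = 14 + 35·6 = 224, valid modulo lcm(35, 9) = 315: x ≡ 224 (mod 315).
Verify: 224 mod 7 = 0 ✓, 224 mod 5 = 4 ✓, 224 mod 9 = 8 ✓.

x ≡ 224 (mod 315).


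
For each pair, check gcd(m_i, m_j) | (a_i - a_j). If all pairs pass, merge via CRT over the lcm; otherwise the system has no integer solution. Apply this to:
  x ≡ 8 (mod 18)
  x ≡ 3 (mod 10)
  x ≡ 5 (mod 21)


Moduli 18, 10, 21 are not pairwise coprime, so CRT works modulo lcm(m_i) when all pairwise compatibility conditions hold.
Pairwise compatibility: gcd(m_i, m_j) must divide a_i - a_j for every pair.
Merge one congruence at a time:
  Start: x ≡ 8 (mod 18).
  Combine with x ≡ 3 (mod 10): gcd(18, 10) = 2, and 3 - 8 = -5 is NOT divisible by 2.
    ⇒ system is inconsistent (no integer solution).

No solution (the system is inconsistent).


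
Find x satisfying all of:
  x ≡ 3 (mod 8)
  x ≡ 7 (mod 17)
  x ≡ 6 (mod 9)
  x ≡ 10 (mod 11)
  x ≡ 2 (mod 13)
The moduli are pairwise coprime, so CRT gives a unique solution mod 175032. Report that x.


Product of moduli M = 8 · 17 · 9 · 11 · 13 = 175032.
Merge one congruence at a time:
  Start: x ≡ 3 (mod 8).
  Combine with x ≡ 7 (mod 17); new modulus lcm = 136.
    Write x = 3 + 8·t and substitute into x ≡ 7 (mod 17): 8·t ≡ 7 − 3 = 4 (mod 17).
    The inverse of 8 mod 17 is 15 (since 8·15 = 120 = 7·17 + 1), so t ≡ 15·4 = 60 ≡ 9 (mod 17).
    Then x = 3 + 8·9 = 75, valid modulo lcm(8, 17) = 136: x ≡ 75 (mod 136).
  Combine with x ≡ 6 (mod 9); new modulus lcm = 1224.
    Write x = 75 + 136·t and substitute into x ≡ 6 (mod 9): 136·t ≡ 6 − 75 = -69 (mod 9).
    Reduce coefficients mod 9: 1·t ≡ 3 (mod 9).
    So t ≡ 3 (mod 9).
    Then x = 75 + 136·3 = 483, valid modulo lcm(136, 9) = 1224: x ≡ 483 (mod 1224).
  Combine with x ≡ 10 (mod 11); new modulus lcm = 13464.
    Write x = 483 + 1224·t and substitute into x ≡ 10 (mod 11): 1224·t ≡ 10 − 483 = -473 (mod 11).
    Reduce coefficients mod 11: 3·t ≡ 0 (mod 11).
    The inverse of 3 mod 11 is 4 (since 3·4 = 12 = 1·11 + 1), so t ≡ 4·0 = 0 ≡ 0 (mod 11).
    Then x = 483 + 1224·0 = 483, valid modulo lcm(1224, 11) = 13464: x ≡ 483 (mod 13464).
  Combine with x ≡ 2 (mod 13); new modulus lcm = 175032.
    Write x = 483 + 13464·t and substitute into x ≡ 2 (mod 13): 13464·t ≡ 2 − 483 = -481 (mod 13).
    Reduce coefficients mod 13: 9·t ≡ 0 (mod 13).
    The inverse of 9 mod 13 is 3 (since 9·3 = 27 = 2·13 + 1), so t ≡ 3·0 = 0 ≡ 0 (mod 13).
    Then x = 483 + 13464·0 = 483, valid modulo lcm(13464, 13) = 175032: x ≡ 483 (mod 175032).
Verify against each original: 483 mod 8 = 3, 483 mod 17 = 7, 483 mod 9 = 6, 483 mod 11 = 10, 483 mod 13 = 2.

x ≡ 483 (mod 175032).


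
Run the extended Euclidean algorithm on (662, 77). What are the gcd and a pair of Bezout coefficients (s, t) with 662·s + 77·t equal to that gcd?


Euclidean algorithm on (662, 77) — divide until remainder is 0:
  662 = 8 · 77 + 46
  77 = 1 · 46 + 31
  46 = 1 · 31 + 15
  31 = 2 · 15 + 1
  15 = 15 · 1 + 0
gcd(662, 77) = 1.
Track Bezout coefficients alongside the remainders: start with r₀ = 662 = a·1 + b·0 (s = 1, t = 0) and r₁ = 77 = a·0 + b·1 (s = 0, t = 1); each new remainder r_{k+1} = r_{k-1} − q_k·r_k inherits s_{k+1} = s_{k-1} − q_k·s_k, t_{k+1} = t_{k-1} − q_k·t_k, so r_k = a·s_k + b·t_k at every step:
  q = 8: r = 46, s = 1 − 8·0 = 1, t = 0 − 8·1 = -8  (check: 662·1 + 77·(-8) = 46)
  q = 1: r = 31, s = 0 − 1·1 = -1, t = 1 − 1·(-8) = 9  (check: 662·(-1) + 77·9 = 31)
  q = 1: r = 15, s = 1 − 1·(-1) = 2, t = -8 − 1·9 = -17  (check: 662·2 + 77·(-17) = 15)
  q = 2: r = 1, s = -1 − 2·2 = -5, t = 9 − 2·(-17) = 43  (check: 662·(-5) + 77·43 = 1)
The row with r = 1 (the gcd) gives the Bezout coefficients s = -5, t = 43.
Result: 662 · (-5) + 77 · (43) = 1.

gcd(662, 77) = 1; s = -5, t = 43 (check: 662·(-5) + 77·43 = 1).


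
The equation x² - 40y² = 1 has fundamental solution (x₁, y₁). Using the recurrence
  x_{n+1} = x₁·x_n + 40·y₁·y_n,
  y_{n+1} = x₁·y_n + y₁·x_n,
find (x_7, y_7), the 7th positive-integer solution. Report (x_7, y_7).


Step 1: Find the fundamental solution (x₁, y₁) of x² - 40y² = 1.
  Expand √40 as a continued fraction. a₀ = ⌊√40⌋ = 6; iterate m_{k+1} = d_k·a_k − m_k, d_{k+1} = (40 − m_{k+1}²)/d_k, a_{k+1} = ⌊(a₀ + m_{k+1})/d_{k+1}⌋ (starting m₀ = 0, d₀ = 1), with convergents p_k = a_k·p_{k-1} + p_{k-2}, q_k = a_k·q_{k-1} + q_{k-2} (p₋₁ = 1, q₋₁ = 0):
  k = 0: a₀ = 6; p₀/q₀ = 6/1; p₀² − 40·q₀² = 36 − 40 = -4.
  k = 1: m = 6, d = 4, a = ⌊(6 + 6)/4⌋ = 3; p/q = (3·6 + 1)/(3·1 + 0) = 19/3; p² − 40·q² = 361 − 360 = 1.
  The first convergent with p² − 40·q² = 1 gives the fundamental solution (x₁, y₁) = (19, 3).
Step 2: Apply the recurrence (x_{n+1}, y_{n+1}) = (x₁x_n + 40y₁y_n, x₁y_n + y₁x_n) repeatedly.
  From (x_1, y_1) = (19, 3): x_2 = 19·19 + 40·3·3 = 721; y_2 = 19·3 + 3·19 = 114.
  From (x_2, y_2) = (721, 114): x_3 = 19·721 + 40·3·114 = 27379; y_3 = 19·114 + 3·721 = 4329.
  From (x_3, y_3) = (27379, 4329): x_4 = 19·27379 + 40·3·4329 = 1039681; y_4 = 19·4329 + 3·27379 = 164388.
  From (x_4, y_4) = (1039681, 164388): x_5 = 19·1039681 + 40·3·164388 = 39480499; y_5 = 19·164388 + 3·1039681 = 6242415.
  From (x_5, y_5) = (39480499, 6242415): x_6 = 19·39480499 + 40·3·6242415 = 1499219281; y_6 = 19·6242415 + 3·39480499 = 237047382.
  From (x_6, y_6) = (1499219281, 237047382): x_7 = 19·1499219281 + 40·3·237047382 = 56930852179; y_7 = 19·237047382 + 3·1499219281 = 9001558101.
Step 3: Verify x_7² - 40·y_7² = 3241121929827149048041 - 3241121929827149048040 = 1 (should be 1). ✓

(x_1, y_1) = (19, 3); (x_7, y_7) = (56930852179, 9001558101).


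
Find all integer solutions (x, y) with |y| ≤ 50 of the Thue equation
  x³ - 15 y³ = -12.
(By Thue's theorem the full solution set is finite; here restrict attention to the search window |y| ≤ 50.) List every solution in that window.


The equation is x³ - 15y³ = -12. For fixed y, x³ = 15·y³ − 12, so a solution requires the RHS to be a perfect cube.
Strategy: iterate y from -50 to 50, compute RHS = 15·y³ − 12, and check whether it is a (positive or negative) perfect cube.
Check small values of y:
  y = 0: RHS = -12 is not a perfect cube.
  y = 1: RHS = 3 is not a perfect cube.
  y = -1: RHS = -27 = (-3)³ ⇒ x = -3 works.
  y = 2: RHS = 108 is not a perfect cube.
  y = -2: RHS = -132 is not a perfect cube.
  y = 3: RHS = 393 is not a perfect cube.
  y = -3: RHS = -417 is not a perfect cube.
Continuing the search up to |y| = 50 finds no further solutions beyond those listed.
Collected solutions: (-3, -1).

Solutions (with |y| ≤ 50): (-3, -1).


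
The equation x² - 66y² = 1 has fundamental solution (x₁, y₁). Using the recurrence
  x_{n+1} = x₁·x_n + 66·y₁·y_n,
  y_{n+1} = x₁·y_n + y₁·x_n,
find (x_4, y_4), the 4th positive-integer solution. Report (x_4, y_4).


Step 1: Find the fundamental solution (x₁, y₁) of x² - 66y² = 1.
  Expand √66 as a continued fraction. a₀ = ⌊√66⌋ = 8; iterate m_{k+1} = d_k·a_k − m_k, d_{k+1} = (66 − m_{k+1}²)/d_k, a_{k+1} = ⌊(a₀ + m_{k+1})/d_{k+1}⌋ (starting m₀ = 0, d₀ = 1), with convergents p_k = a_k·p_{k-1} + p_{k-2}, q_k = a_k·q_{k-1} + q_{k-2} (p₋₁ = 1, q₋₁ = 0):
  k = 0: a₀ = 8; p₀/q₀ = 8/1; p₀² − 66·q₀² = 64 − 66 = -2.
  k = 1: m = 8, d = 2, a = ⌊(8 + 8)/2⌋ = 8; p/q = (8·8 + 1)/(8·1 + 0) = 65/8; p² − 66·q² = 4225 − 4224 = 1.
  The first convergent with p² − 66·q² = 1 gives the fundamental solution (x₁, y₁) = (65, 8).
Step 2: Apply the recurrence (x_{n+1}, y_{n+1}) = (x₁x_n + 66y₁y_n, x₁y_n + y₁x_n) repeatedly.
  From (x_1, y_1) = (65, 8): x_2 = 65·65 + 66·8·8 = 8449; y_2 = 65·8 + 8·65 = 1040.
  From (x_2, y_2) = (8449, 1040): x_3 = 65·8449 + 66·8·1040 = 1098305; y_3 = 65·1040 + 8·8449 = 135192.
  From (x_3, y_3) = (1098305, 135192): x_4 = 65·1098305 + 66·8·135192 = 142771201; y_4 = 65·135192 + 8·1098305 = 17573920.
Step 3: Verify x_4² - 66·y_4² = 20383615834982401 - 20383615834982400 = 1 (should be 1). ✓

(x_1, y_1) = (65, 8); (x_4, y_4) = (142771201, 17573920).


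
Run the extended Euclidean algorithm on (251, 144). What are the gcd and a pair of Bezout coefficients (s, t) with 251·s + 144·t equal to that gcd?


Euclidean algorithm on (251, 144) — divide until remainder is 0:
  251 = 1 · 144 + 107
  144 = 1 · 107 + 37
  107 = 2 · 37 + 33
  37 = 1 · 33 + 4
  33 = 8 · 4 + 1
  4 = 4 · 1 + 0
gcd(251, 144) = 1.
Track Bezout coefficients alongside the remainders: start with r₀ = 251 = a·1 + b·0 (s = 1, t = 0) and r₁ = 144 = a·0 + b·1 (s = 0, t = 1); each new remainder r_{k+1} = r_{k-1} − q_k·r_k inherits s_{k+1} = s_{k-1} − q_k·s_k, t_{k+1} = t_{k-1} − q_k·t_k, so r_k = a·s_k + b·t_k at every step:
  q = 1: r = 107, s = 1 − 1·0 = 1, t = 0 − 1·1 = -1  (check: 251·1 + 144·(-1) = 107)
  q = 1: r = 37, s = 0 − 1·1 = -1, t = 1 − 1·(-1) = 2  (check: 251·(-1) + 144·2 = 37)
  q = 2: r = 33, s = 1 − 2·(-1) = 3, t = -1 − 2·2 = -5  (check: 251·3 + 144·(-5) = 33)
  q = 1: r = 4, s = -1 − 1·3 = -4, t = 2 − 1·(-5) = 7  (check: 251·(-4) + 144·7 = 4)
  q = 8: r = 1, s = 3 − 8·(-4) = 35, t = -5 − 8·7 = -61  (check: 251·35 + 144·(-61) = 1)
The row with r = 1 (the gcd) gives the Bezout coefficients s = 35, t = -61.
Result: 251 · (35) + 144 · (-61) = 1.

gcd(251, 144) = 1; s = 35, t = -61 (check: 251·35 + 144·(-61) = 1).


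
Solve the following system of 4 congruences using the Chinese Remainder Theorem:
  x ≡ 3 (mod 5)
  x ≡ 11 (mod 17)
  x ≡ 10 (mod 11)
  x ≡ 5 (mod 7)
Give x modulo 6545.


Product of moduli M = 5 · 17 · 11 · 7 = 6545.
Merge one congruence at a time:
  Start: x ≡ 3 (mod 5).
  Combine with x ≡ 11 (mod 17); new modulus lcm = 85.
    Write x = 3 + 5·t and substitute into x ≡ 11 (mod 17): 5·t ≡ 11 − 3 = 8 (mod 17).
    The inverse of 5 mod 17 is 7 (since 5·7 = 35 = 2·17 + 1), so t ≡ 7·8 = 56 ≡ 5 (mod 17).
    Then x = 3 + 5·5 = 28, valid modulo lcm(5, 17) = 85: x ≡ 28 (mod 85).
  Combine with x ≡ 10 (mod 11); new modulus lcm = 935.
    Write x = 28 + 85·t and substitute into x ≡ 10 (mod 11): 85·t ≡ 10 − 28 = -18 (mod 11).
    Reduce coefficients mod 11: 8·t ≡ 4 (mod 11).
    The inverse of 8 mod 11 is 7 (since 8·7 = 56 = 5·11 + 1), so t ≡ 7·4 = 28 ≡ 6 (mod 11).
    Then x = 28 + 85·6 = 538, valid modulo lcm(85, 11) = 935: x ≡ 538 (mod 935).
  Combine with x ≡ 5 (mod 7); new modulus lcm = 6545.
    Write x = 538 + 935·t and substitute into x ≡ 5 (mod 7): 935·t ≡ 5 − 538 = -533 (mod 7).
    Reduce coefficients mod 7: 4·t ≡ 6 (mod 7).
    The inverse of 4 mod 7 is 2 (since 4·2 = 8 = 1·7 + 1), so t ≡ 2·6 = 12 ≡ 5 (mod 7).
    Then x = 538 + 935·5 = 5213, valid modulo lcm(935, 7) = 6545: x ≡ 5213 (mod 6545).
Verify against each original: 5213 mod 5 = 3, 5213 mod 17 = 11, 5213 mod 11 = 10, 5213 mod 7 = 5.

x ≡ 5213 (mod 6545).


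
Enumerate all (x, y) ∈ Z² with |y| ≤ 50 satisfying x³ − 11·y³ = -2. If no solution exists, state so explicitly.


The equation is x³ - 11y³ = -2. For fixed y, x³ = 11·y³ − 2, so a solution requires the RHS to be a perfect cube.
Strategy: iterate y from -50 to 50, compute RHS = 11·y³ − 2, and check whether it is a (positive or negative) perfect cube.
Check small values of y:
  y = 0: RHS = -2 is not a perfect cube.
  y = 1: RHS = 9 is not a perfect cube.
  y = -1: RHS = -13 is not a perfect cube.
  y = 2: RHS = 86 is not a perfect cube.
  y = -2: RHS = -90 is not a perfect cube.
  y = 3: RHS = 295 is not a perfect cube.
  y = -3: RHS = -299 is not a perfect cube.
Continuing the search up to |y| = 50 finds no solutions either.
No (x, y) in the scanned range satisfies the equation.

No integer solutions with |y| ≤ 50.


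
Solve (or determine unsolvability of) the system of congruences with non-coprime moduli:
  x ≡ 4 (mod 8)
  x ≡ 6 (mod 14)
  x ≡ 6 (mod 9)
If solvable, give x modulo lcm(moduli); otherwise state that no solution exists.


Moduli 8, 14, 9 are not pairwise coprime, so CRT works modulo lcm(m_i) when all pairwise compatibility conditions hold.
Pairwise compatibility: gcd(m_i, m_j) must divide a_i - a_j for every pair.
Merge one congruence at a time:
  Start: x ≡ 4 (mod 8).
  Combine with x ≡ 6 (mod 14): gcd(8, 14) = 2; 6 - 4 = 2, which IS divisible by 2, so compatible.
    Write x = 4 + 8·t and substitute into x ≡ 6 (mod 14): 8·t ≡ 6 − 4 = 2 (mod 14).
    Divide the congruence (and modulus) by g = 2: 4·t ≡ 1 (mod 7).
    The inverse of 4 mod 7 is 2 (since 4·2 = 8 = 1·7 + 1), so t ≡ 2·1 = 2 ≡ 2 (mod 7).
    Then x = 4 + 8·2 = 20, valid modulo lcm(8, 14) = 56: x ≡ 20 (mod 56).
  Combine with x ≡ 6 (mod 9): gcd(56, 9) = 1; 6 - 20 = -14, which IS divisible by 1, so compatible.
    Write x = 20 + 56·t and substitute into x ≡ 6 (mod 9): 56·t ≡ 6 − 20 = -14 (mod 9).
    Reduce coefficients mod 9: 2·t ≡ 4 (mod 9).
    The inverse of 2 mod 9 is 5 (since 2·5 = 10 = 1·9 + 1), so t ≡ 5·4 = 20 ≡ 2 (mod 9).
    Then x = 20 + 56·2 = 132, valid modulo lcm(56, 9) = 504: x ≡ 132 (mod 504).
Verify: 132 mod 8 = 4, 132 mod 14 = 6, 132 mod 9 = 6.

x ≡ 132 (mod 504).


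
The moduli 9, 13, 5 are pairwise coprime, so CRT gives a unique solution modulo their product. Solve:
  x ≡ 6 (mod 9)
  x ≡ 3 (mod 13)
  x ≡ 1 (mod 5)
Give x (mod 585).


Moduli 9, 13, 5 are pairwise coprime; by CRT there is a unique solution modulo M = 9 · 13 · 5 = 585.
Solve pairwise, accumulating the modulus:
  Start with x ≡ 6 (mod 9).
  Combine with x ≡ 3 (mod 13): since gcd(9, 13) = 1, we get a unique residue mod 117.
    Write x = 6 + 9·t and substitute into x ≡ 3 (mod 13): 9·t ≡ 3 − 6 = -3 (mod 13).
    Reduce coefficients mod 13: 9·t ≡ 10 (mod 13).
    The inverse of 9 mod 13 is 3 (since 9·3 = 27 = 2·13 + 1), so t ≡ 3·10 = 30 ≡ 4 (mod 13).
    Then x = 6 + 9·4 = 42, valid modulo lcm(9, 13) = 117: x ≡ 42 (mod 117).
  Combine with x ≡ 1 (mod 5): since gcd(117, 5) = 1, we get a unique residue mod 585.
    Write x = 42 + 117·t and substitute into x ≡ 1 (mod 5): 117·t ≡ 1 − 42 = -41 (mod 5).
    Reduce coefficients mod 5: 2·t ≡ 4 (mod 5).
    The inverse of 2 mod 5 is 3 (since 2·3 = 6 = 1·5 + 1), so t ≡ 3·4 = 12 ≡ 2 (mod 5).
    Then x = 42 + 117·2 = 276, valid modulo lcm(117, 5) = 585: x ≡ 276 (mod 585).
Verify: 276 mod 9 = 6 ✓, 276 mod 13 = 3 ✓, 276 mod 5 = 1 ✓.

x ≡ 276 (mod 585).


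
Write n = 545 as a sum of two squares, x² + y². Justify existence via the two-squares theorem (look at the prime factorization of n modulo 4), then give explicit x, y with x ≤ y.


Step 1: Factor n = 545 = 5 · 109.
Step 2: Check the mod-4 condition on each prime factor: 5 ≡ 1 (mod 4), exponent 1; 109 ≡ 1 (mod 4), exponent 1.
All primes ≡ 3 (mod 4) appear to even exponent (or don't appear), so by the two-squares theorem n IS expressible as a sum of two squares.
Step 3: Build a representation. Here n = 5 · 109 is a product of primes ≡ 1 (mod 4). Each prime p ≡ 1 (mod 4) is itself a sum of two squares; find a² by testing p − a² for a perfect square:
  5: 5 − 1² = 4 = 2² ⇒ 5 = 1² + 2².
  109: 109 − 1² = 108, 109 − 2² = 105, 109 − 3² = 100 = 10² ⇒ 109 = 3² + 10².
  Combine using the Brahmagupta–Fibonacci identity (a² + b²)(c² + d²) = (ac − bd)² + (ad + bc)² = (ac + bd)² + (ad − bc)²:
  5 · 109 = 545: from (1² + 2²)(3² + 10²), take (1·3 − 2·10, 1·10 + 2·3) = (3 − 20, 10 + 6) = (-17, 16); dropping signs (only squares matter) gives (17, 16); check 17² + 16² = 289 + 256 = 545 ✓.
Step 4: Order so x ≤ y and verify: 16² + 17² = 256 + 289 = 545 = n. ✓

n = 545 = 16² + 17² (one valid representation with x ≤ y).
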